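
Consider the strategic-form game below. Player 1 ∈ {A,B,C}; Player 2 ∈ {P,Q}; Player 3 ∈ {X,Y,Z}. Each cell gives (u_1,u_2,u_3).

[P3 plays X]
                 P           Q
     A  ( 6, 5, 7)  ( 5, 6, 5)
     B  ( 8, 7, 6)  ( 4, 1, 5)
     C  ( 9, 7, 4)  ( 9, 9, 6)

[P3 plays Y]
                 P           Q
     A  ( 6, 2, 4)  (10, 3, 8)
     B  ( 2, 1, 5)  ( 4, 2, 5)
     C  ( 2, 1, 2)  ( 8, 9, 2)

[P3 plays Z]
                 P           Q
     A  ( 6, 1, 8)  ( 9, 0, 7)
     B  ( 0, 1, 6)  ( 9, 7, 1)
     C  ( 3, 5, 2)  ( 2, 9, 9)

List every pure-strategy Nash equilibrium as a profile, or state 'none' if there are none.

PSNE = {(A,P,Z), (A,Q,Y)}

(A,P,X): not NE [P1→C gives 9>6; P2→Q gives 6>5; P3→Z gives 8>7]
(A,P,Y): not NE [P2→Q gives 3>2; P3→Z gives 8>4]
(A,P,Z): NE
(A,Q,X): not NE [P1→C gives 9>5; P3→Y gives 8>5]
(A,Q,Y): NE
(A,Q,Z): not NE [P2→P gives 1>0; P3→Y gives 8>7]
(B,P,X): not NE [P1→C gives 9>8]
(B,P,Y): not NE [P1→A gives 6>2; P2→Q gives 2>1; P3→Z gives 6>5]
(B,P,Z): not NE [P1→A gives 6>0; P2→Q gives 7>1]
(B,Q,X): not NE [P1→C gives 9>4; P2→P gives 7>1]
(B,Q,Y): not NE [P1→A gives 10>4]
(B,Q,Z): not NE [P3→Y gives 5>1]
(C,P,X): not NE [P2→Q gives 9>7]
(C,P,Y): not NE [P1→A gives 6>2; P2→Q gives 9>1; P3→X gives 4>2]
(C,P,Z): not NE [P1→A gives 6>3; P2→Q gives 9>5; P3→X gives 4>2]
(C,Q,X): not NE [P3→Z gives 9>6]
(C,Q,Y): not NE [P1→A gives 10>8; P3→Z gives 9>2]
(C,Q,Z): not NE [P1→B gives 9>2]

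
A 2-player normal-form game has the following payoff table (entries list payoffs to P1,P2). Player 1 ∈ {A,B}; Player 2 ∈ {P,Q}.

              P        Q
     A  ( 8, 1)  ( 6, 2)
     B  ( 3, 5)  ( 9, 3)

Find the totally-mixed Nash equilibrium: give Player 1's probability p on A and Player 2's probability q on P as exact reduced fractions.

P1 indiff ⇒ q·8+(1-q)·6 = q·3+(1-q)·9 ⇒ q(5) = (1-q)(3) ⇒ q = 3/8
P2 indiff ⇒ p·1+(1-p)·5 = p·2+(1-p)·3 ⇒ p(-1) = (1-p)(-2) ⇒ p = 2/3

P1 mixes 2/3 on A; P2 mixes 3/8 on P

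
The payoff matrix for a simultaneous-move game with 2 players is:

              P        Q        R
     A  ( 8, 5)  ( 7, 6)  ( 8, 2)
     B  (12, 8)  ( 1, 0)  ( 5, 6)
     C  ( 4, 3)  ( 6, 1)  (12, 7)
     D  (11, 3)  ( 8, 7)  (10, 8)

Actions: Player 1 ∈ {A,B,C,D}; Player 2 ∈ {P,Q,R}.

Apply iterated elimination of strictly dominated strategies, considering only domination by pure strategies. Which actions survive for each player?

IESDS → P1:{B,C,D} P2:{P,R}

P1 drop A (D beats it: P:11>8 Q:8>7 R:10>8)
P2 drop Q (R beats it: B:6>0 C:7>1 D:8>7)
P1→{B,C,D} P2→{P,R}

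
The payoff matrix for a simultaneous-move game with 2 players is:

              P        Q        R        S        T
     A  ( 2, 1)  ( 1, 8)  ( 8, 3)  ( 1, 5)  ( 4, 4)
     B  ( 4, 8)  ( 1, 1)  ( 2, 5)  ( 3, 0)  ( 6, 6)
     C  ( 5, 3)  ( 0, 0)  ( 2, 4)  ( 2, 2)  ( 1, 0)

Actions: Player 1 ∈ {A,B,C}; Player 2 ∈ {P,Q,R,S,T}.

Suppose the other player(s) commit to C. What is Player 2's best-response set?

u_2(P vs C) = 3
u_2(Q vs C) = 0
u_2(R vs C) = 4
u_2(S vs C) = 2
u_2(T vs C) = 0
max payoff 4 at {R}

argmax u_2 = {R}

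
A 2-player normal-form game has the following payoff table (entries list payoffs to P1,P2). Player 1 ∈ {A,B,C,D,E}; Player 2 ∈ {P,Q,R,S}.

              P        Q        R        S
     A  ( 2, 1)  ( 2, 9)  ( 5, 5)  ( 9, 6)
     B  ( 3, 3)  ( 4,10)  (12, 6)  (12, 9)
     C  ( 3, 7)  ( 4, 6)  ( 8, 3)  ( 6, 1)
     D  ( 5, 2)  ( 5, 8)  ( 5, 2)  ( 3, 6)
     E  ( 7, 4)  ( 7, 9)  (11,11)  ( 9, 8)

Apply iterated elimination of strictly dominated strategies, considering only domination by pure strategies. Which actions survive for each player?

Survivors P1:{B,E} P2:{Q,R}

P1 drop A (B beats it: P:3>2 Q:4>2 R:12>5 S:12>9)
P1 drop C (E beats it: P:7>3 Q:7>4 R:11>8 S:9>6)
P1 drop D (E beats it: P:7>5 Q:7>5 R:11>5 S:9>3)
P2 drop P (Q beats it: B:10>3 E:9>4)
P2 drop S (Q beats it: B:10>9 E:9>8)
P1→{B,E} P2→{Q,R}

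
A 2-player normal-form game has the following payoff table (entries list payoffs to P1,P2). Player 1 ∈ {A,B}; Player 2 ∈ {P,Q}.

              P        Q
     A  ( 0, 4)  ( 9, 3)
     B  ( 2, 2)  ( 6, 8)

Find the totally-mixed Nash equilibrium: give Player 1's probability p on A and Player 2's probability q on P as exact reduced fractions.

p=6/7, q=3/5

P1 indiff ⇒ q·0+(1-q)·9 = q·2+(1-q)·6 ⇒ q(-2) = (1-q)(-3) ⇒ q = 3/5
P2 indiff ⇒ p·4+(1-p)·2 = p·3+(1-p)·8 ⇒ p(1) = (1-p)(6) ⇒ p = 6/7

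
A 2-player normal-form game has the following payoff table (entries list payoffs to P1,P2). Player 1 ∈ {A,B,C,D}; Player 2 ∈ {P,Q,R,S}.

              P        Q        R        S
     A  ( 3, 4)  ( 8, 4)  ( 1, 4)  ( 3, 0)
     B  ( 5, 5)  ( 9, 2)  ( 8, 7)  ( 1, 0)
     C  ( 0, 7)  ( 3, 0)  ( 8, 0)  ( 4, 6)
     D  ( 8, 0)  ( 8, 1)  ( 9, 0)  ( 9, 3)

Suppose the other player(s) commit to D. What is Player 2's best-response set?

argmax u_2 = {S}

u_2(P vs D) = 0
u_2(Q vs D) = 1
u_2(R vs D) = 0
u_2(S vs D) = 3
max payoff 3 at {S}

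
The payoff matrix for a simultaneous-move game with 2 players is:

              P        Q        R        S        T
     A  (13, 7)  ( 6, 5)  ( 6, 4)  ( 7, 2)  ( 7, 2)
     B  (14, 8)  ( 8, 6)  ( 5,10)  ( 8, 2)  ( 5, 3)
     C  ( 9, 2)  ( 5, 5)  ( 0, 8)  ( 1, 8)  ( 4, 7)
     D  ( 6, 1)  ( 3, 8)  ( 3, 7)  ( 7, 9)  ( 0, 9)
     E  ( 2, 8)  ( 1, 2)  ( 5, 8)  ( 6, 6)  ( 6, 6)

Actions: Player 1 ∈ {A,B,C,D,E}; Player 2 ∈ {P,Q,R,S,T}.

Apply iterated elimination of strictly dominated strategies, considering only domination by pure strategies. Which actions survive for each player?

Remaining: P1:{A,B} P2:{P,R}

P1 drop C (A beats it: P:13>9 Q:6>5 R:6>0 S:7>1 T:7>4)
P1 drop D (B beats it: P:14>6 Q:8>3 R:5>3 S:8>7 T:5>0)
P1 drop E (A beats it: P:13>2 Q:6>1 R:6>5 S:7>6 T:7>6)
P2 drop Q (P beats it: A:7>5 B:8>6)
P2 drop S (P beats it: A:7>2 B:8>2)
P2 drop T (P beats it: A:7>2 B:8>3)
P1→{A,B} P2→{P,R}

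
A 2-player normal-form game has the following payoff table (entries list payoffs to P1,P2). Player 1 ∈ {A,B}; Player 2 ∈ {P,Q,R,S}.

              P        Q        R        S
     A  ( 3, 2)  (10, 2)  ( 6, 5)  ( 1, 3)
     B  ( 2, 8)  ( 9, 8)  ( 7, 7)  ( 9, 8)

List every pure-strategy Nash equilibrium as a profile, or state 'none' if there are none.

Nash profiles: (B,S)

(A,P): not NE [P2→R gives 5>2]
(A,Q): not NE [P2→R gives 5>2]
(A,R): not NE [P1→B gives 7>6]
(A,S): not NE [P1→B gives 9>1; P2→R gives 5>3]
(B,P): not NE [P1→A gives 3>2]
(B,Q): not NE [P1→A gives 10>9]
(B,R): not NE [P2→S gives 8>7]
(B,S): NE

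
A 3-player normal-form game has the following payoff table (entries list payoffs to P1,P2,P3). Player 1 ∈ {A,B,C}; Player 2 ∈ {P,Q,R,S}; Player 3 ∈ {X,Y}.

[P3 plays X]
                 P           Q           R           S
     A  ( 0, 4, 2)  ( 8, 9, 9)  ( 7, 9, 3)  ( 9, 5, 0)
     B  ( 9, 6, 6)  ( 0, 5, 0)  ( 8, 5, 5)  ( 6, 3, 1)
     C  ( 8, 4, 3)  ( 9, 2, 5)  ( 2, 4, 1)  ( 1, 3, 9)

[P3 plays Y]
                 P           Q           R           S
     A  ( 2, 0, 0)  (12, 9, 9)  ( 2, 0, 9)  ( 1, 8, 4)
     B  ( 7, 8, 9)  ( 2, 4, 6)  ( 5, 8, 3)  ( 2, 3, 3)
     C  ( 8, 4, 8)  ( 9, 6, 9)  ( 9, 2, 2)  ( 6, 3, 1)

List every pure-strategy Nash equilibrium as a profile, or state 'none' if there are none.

(A,P,X): not NE [P1→B gives 9>0; P2→R gives 9>4]
(A,P,Y): not NE [P1→C gives 8>2; P2→Q gives 9>0; P3→X gives 2>0]
(A,Q,X): not NE [P1→C gives 9>8]
(A,Q,Y): NE
(A,R,X): not NE [P1→B gives 8>7; P3→Y gives 9>3]
(A,R,Y): not NE [P1→C gives 9>2; P2→Q gives 9>0]
(A,S,X): not NE [P2→R gives 9>5; P3→Y gives 4>0]
(A,S,Y): not NE [P1→C gives 6>1; P2→Q gives 9>8]
(B,P,X): not NE [P3→Y gives 9>6]
(B,P,Y): not NE [P1→C gives 8>7]
(B,Q,X): not NE [P1→C gives 9>0; P2→P gives 6>5; P3→Y gives 6>0]
(B,Q,Y): not NE [P1→A gives 12>2; P2→R gives 8>4]
(B,R,X): not NE [P2→P gives 6>5]
(B,R,Y): not NE [P1→C gives 9>5; P3→X gives 5>3]
(B,S,X): not NE [P1→A gives 9>6; P2→P gives 6>3; P3→Y gives 3>1]
(B,S,Y): not NE [P1→C gives 6>2; P2→R gives 8>3]
(C,P,X): not NE [P1→B gives 9>8; P3→Y gives 8>3]
(C,P,Y): not NE [P2→Q gives 6>4]
(C,Q,X): not NE [P2→R gives 4>2; P3→Y gives 9>5]
(C,Q,Y): not NE [P1→A gives 12>9]
(C,R,X): not NE [P1→B gives 8>2; P3→Y gives 2>1]
(C,R,Y): not NE [P2→Q gives 6>2]
(C,S,X): not NE [P1→A gives 9>1; P2→R gives 4>3]
(C,S,Y): not NE [P2→Q gives 6>3; P3→X gives 9>1]

Nash profiles: (A,Q,Y)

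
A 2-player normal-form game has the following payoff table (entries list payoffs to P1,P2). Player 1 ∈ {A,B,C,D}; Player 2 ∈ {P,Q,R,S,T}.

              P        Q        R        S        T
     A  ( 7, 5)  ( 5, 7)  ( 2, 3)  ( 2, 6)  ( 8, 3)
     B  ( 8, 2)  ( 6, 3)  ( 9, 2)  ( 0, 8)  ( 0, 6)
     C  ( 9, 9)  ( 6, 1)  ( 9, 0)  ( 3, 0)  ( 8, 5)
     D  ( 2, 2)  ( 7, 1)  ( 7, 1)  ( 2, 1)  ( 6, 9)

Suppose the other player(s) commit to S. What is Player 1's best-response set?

BR_1 = {C}

u_1(A vs S) = 2
u_1(B vs S) = 0
u_1(C vs S) = 3
u_1(D vs S) = 2
max payoff 3 at {C}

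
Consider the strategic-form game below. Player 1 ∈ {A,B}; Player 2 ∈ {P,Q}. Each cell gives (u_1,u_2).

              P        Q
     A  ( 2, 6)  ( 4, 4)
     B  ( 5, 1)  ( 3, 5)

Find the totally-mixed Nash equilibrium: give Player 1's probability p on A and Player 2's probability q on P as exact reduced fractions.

P1 indiff ⇒ q·2+(1-q)·4 = q·5+(1-q)·3 ⇒ q(-3) = (1-q)(-1) ⇒ q = 1/4
P2 indiff ⇒ p·6+(1-p)·1 = p·4+(1-p)·5 ⇒ p(2) = (1-p)(4) ⇒ p = 2/3

P1 mixes 2/3 on A; P2 mixes 1/4 on P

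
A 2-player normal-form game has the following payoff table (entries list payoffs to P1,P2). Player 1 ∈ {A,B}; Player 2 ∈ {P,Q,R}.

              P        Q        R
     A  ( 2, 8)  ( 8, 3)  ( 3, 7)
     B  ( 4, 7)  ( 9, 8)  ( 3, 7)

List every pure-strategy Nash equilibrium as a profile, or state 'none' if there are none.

NE set: (B,Q)

(A,P): not NE [P1→B gives 4>2]
(A,Q): not NE [P1→B gives 9>8; P2→P gives 8>3]
(A,R): not NE [P2→P gives 8>7]
(B,P): not NE [P2→Q gives 8>7]
(B,Q): NE
(B,R): not NE [P2→Q gives 8>7]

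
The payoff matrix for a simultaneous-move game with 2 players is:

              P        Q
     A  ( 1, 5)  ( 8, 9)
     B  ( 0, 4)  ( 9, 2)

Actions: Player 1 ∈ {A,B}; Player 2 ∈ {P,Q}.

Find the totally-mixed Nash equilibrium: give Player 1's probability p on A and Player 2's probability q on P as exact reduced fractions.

p=1/3, q=1/2

P1 indiff ⇒ q·1+(1-q)·8 = q·0+(1-q)·9 ⇒ q(1) = (1-q)(1) ⇒ q = 1/2
P2 indiff ⇒ p·5+(1-p)·4 = p·9+(1-p)·2 ⇒ p(-4) = (1-p)(-2) ⇒ p = 1/3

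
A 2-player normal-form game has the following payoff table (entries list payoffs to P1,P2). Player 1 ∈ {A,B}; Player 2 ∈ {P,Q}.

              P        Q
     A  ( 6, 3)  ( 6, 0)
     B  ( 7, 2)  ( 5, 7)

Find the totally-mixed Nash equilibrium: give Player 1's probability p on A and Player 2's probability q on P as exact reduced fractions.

P1 indiff ⇒ q·6+(1-q)·6 = q·7+(1-q)·5 ⇒ q(-1) = (1-q)(-1) ⇒ q = 1/2
P2 indiff ⇒ p·3+(1-p)·2 = p·0+(1-p)·7 ⇒ p(3) = (1-p)(5) ⇒ p = 5/8

P1 mixes 5/8 on A; P2 mixes 1/2 on P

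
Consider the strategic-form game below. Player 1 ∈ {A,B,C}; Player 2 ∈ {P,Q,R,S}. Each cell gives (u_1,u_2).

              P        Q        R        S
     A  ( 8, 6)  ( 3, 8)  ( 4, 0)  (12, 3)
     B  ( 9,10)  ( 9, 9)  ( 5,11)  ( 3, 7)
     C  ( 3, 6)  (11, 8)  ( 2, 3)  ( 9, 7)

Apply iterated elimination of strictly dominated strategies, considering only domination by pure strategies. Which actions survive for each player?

Survivors P1:{B,C} P2:{P,Q,R}

P2 drop S (Q beats it: A:8>3 B:9>7 C:8>7)
P1 drop A (B beats it: P:9>8 Q:9>3 R:5>4)
P1→{B,C} P2→{P,Q,R}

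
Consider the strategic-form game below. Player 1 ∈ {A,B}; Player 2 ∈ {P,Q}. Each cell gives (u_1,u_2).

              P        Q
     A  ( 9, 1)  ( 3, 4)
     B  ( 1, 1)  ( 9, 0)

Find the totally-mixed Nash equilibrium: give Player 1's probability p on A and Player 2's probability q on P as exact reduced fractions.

P1 indiff ⇒ q·9+(1-q)·3 = q·1+(1-q)·9 ⇒ q(8) = (1-q)(6) ⇒ q = 3/7
P2 indiff ⇒ p·1+(1-p)·1 = p·4+(1-p)·0 ⇒ p(-3) = (1-p)(-1) ⇒ p = 1/4

P1 mixes 1/4 on A; P2 mixes 3/7 on P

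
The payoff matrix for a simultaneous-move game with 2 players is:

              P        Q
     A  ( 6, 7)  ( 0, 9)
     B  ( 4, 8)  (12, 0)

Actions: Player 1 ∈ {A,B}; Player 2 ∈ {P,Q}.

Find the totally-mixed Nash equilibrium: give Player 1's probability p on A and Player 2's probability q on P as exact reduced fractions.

P1 indiff ⇒ q·6+(1-q)·0 = q·4+(1-q)·12 ⇒ q(2) = (1-q)(12) ⇒ q = 6/7
P2 indiff ⇒ p·7+(1-p)·8 = p·9+(1-p)·0 ⇒ p(-2) = (1-p)(-8) ⇒ p = 4/5

P1 mixes 4/5 on A; P2 mixes 6/7 on P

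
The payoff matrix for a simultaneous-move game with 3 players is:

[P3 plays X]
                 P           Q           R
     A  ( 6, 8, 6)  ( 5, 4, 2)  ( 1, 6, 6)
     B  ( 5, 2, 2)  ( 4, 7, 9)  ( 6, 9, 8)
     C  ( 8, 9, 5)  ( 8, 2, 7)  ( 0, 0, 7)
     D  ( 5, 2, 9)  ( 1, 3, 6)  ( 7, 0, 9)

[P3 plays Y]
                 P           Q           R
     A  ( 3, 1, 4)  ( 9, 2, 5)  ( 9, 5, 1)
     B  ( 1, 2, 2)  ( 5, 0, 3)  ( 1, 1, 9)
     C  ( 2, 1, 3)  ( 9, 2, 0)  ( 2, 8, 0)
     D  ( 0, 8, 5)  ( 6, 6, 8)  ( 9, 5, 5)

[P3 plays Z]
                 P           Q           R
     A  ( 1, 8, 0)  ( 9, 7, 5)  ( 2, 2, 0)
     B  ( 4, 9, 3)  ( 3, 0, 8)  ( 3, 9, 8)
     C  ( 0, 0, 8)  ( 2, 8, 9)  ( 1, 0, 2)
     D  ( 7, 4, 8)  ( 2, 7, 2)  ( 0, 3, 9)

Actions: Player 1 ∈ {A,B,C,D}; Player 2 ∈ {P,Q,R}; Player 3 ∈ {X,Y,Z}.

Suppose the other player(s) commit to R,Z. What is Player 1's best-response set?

P1 best: {B}

u_1(A vs R,Z) = 2
u_1(B vs R,Z) = 3
u_1(C vs R,Z) = 1
u_1(D vs R,Z) = 0
max payoff 3 at {B}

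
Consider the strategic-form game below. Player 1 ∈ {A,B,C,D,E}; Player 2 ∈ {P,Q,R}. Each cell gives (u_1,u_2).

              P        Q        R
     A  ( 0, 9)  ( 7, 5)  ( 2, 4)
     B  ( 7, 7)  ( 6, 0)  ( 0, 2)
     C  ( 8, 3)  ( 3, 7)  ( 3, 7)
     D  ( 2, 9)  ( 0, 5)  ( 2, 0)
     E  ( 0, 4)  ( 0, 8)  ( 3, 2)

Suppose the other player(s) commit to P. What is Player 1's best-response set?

P1 best: {C}

u_1(A vs P) = 0
u_1(B vs P) = 7
u_1(C vs P) = 8
u_1(D vs P) = 2
u_1(E vs P) = 0
max payoff 8 at {C}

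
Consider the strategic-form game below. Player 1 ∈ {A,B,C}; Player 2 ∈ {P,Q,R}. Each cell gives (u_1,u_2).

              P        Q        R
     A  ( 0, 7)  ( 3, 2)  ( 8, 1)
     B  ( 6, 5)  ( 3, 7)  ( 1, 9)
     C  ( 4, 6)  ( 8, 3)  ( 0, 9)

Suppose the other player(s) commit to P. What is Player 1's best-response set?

BR_1 = {B}

u_1(A vs P) = 0
u_1(B vs P) = 6
u_1(C vs P) = 4
max payoff 6 at {B}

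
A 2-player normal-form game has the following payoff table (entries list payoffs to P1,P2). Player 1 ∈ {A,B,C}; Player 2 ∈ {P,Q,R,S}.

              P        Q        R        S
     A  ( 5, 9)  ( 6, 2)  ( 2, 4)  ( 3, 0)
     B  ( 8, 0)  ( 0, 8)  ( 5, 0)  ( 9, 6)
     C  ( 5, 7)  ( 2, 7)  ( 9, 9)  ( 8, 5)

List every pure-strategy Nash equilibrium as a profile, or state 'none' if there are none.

(A,P): not NE [P1→B gives 8>5]
(A,Q): not NE [P2→P gives 9>2]
(A,R): not NE [P1→C gives 9>2; P2→P gives 9>4]
(A,S): not NE [P1→B gives 9>3; P2→P gives 9>0]
(B,P): not NE [P2→Q gives 8>0]
(B,Q): not NE [P1→A gives 6>0]
(B,R): not NE [P1→C gives 9>5; P2→Q gives 8>0]
(B,S): not NE [P2→Q gives 8>6]
(C,P): not NE [P1→B gives 8>5; P2→R gives 9>7]
(C,Q): not NE [P1→A gives 6>2; P2→R gives 9>7]
(C,R): NE
(C,S): not NE [P1→B gives 9>8; P2→R gives 9>5]

NE set: (C,R)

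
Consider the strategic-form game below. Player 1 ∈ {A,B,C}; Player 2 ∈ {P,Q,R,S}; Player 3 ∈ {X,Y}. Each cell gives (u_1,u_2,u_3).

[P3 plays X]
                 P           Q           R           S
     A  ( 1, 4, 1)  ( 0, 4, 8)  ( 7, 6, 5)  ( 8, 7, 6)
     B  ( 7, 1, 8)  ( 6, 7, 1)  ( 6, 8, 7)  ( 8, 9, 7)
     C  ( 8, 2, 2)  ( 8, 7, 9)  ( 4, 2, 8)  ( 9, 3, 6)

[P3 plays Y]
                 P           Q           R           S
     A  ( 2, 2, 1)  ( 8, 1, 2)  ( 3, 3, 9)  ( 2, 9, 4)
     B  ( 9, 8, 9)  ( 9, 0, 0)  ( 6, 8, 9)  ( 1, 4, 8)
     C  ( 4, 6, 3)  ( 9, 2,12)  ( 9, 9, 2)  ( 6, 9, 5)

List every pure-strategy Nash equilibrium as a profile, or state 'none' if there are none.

Nash profiles: (B,P,Y)

(A,P,X): not NE [P1→C gives 8>1; P2→S gives 7>4]
(A,P,Y): not NE [P1→B gives 9>2; P2→S gives 9>2]
(A,Q,X): not NE [P1→C gives 8>0; P2→S gives 7>4]
(A,Q,Y): not NE [P1→C gives 9>8; P2→S gives 9>1; P3→X gives 8>2]
(A,R,X): not NE [P2→S gives 7>6; P3→Y gives 9>5]
(A,R,Y): not NE [P1→C gives 9>3; P2→S gives 9>3]
(A,S,X): not NE [P1→C gives 9>8]
(A,S,Y): not NE [P1→C gives 6>2; P3→X gives 6>4]
(B,P,X): not NE [P1→C gives 8>7; P2→S gives 9>1; P3→Y gives 9>8]
(B,P,Y): NE
(B,Q,X): not NE [P1→C gives 8>6; P2→S gives 9>7]
(B,Q,Y): not NE [P2→R gives 8>0; P3→X gives 1>0]
(B,R,X): not NE [P1→A gives 7>6; P2→S gives 9>8; P3→Y gives 9>7]
(B,R,Y): not NE [P1→C gives 9>6]
(B,S,X): not NE [P1→C gives 9>8; P3→Y gives 8>7]
(B,S,Y): not NE [P1→C gives 6>1; P2→R gives 8>4]
(C,P,X): not NE [P2→Q gives 7>2; P3→Y gives 3>2]
(C,P,Y): not NE [P1→B gives 9>4; P2→S gives 9>6]
(C,Q,X): not NE [P3→Y gives 12>9]
(C,Q,Y): not NE [P2→S gives 9>2]
(C,R,X): not NE [P1→A gives 7>4; P2→Q gives 7>2]
(C,R,Y): not NE [P3→X gives 8>2]
(C,S,X): not NE [P2→Q gives 7>3]
(C,S,Y): not NE [P3→X gives 6>5]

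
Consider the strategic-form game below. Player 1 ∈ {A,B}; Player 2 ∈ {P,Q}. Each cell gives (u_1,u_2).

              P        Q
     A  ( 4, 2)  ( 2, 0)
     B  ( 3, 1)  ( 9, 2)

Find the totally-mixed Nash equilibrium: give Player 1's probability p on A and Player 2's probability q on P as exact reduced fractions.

(p,q) = (1/3, 7/8)

P1 indiff ⇒ q·4+(1-q)·2 = q·3+(1-q)·9 ⇒ q(1) = (1-q)(7) ⇒ q = 7/8
P2 indiff ⇒ p·2+(1-p)·1 = p·0+(1-p)·2 ⇒ p(2) = (1-p)(1) ⇒ p = 1/3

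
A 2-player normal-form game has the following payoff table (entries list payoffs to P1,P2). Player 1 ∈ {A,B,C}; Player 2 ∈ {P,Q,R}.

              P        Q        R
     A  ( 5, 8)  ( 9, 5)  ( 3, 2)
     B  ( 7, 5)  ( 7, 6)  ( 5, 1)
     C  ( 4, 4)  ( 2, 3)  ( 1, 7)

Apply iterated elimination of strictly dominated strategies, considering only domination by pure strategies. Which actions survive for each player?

P1 drop C (A beats it: P:5>4 Q:9>2 R:3>1)
P2 drop R (P beats it: A:8>2 B:5>1)
P1→{A,B} P2→{P,Q}

IESDS → P1:{A,B} P2:{P,Q}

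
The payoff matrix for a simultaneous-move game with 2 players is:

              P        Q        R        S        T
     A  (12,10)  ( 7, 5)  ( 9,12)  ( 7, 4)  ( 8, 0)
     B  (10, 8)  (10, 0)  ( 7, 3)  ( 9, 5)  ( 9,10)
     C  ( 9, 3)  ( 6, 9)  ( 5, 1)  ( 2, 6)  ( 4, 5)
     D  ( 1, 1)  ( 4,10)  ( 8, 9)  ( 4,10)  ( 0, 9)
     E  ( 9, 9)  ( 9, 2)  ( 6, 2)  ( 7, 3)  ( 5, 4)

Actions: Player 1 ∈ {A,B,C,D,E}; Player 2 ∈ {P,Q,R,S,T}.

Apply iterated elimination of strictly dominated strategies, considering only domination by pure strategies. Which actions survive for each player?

P1 drop C (A beats it: P:12>9 Q:7>6 R:9>5 S:7>2 T:8>4)
P1 drop D (A beats it: P:12>1 Q:7>4 R:9>8 S:7>4 T:8>0)
P1 drop E (B beats it: P:10>9 Q:10>9 R:7>6 S:9>7 T:9>5)
P2 drop Q (P beats it: A:10>5 B:8>0)
P2 drop S (P beats it: A:10>4 B:8>5)
P1→{A,B} P2→{P,R,T}

Survivors P1:{A,B} P2:{P,R,T}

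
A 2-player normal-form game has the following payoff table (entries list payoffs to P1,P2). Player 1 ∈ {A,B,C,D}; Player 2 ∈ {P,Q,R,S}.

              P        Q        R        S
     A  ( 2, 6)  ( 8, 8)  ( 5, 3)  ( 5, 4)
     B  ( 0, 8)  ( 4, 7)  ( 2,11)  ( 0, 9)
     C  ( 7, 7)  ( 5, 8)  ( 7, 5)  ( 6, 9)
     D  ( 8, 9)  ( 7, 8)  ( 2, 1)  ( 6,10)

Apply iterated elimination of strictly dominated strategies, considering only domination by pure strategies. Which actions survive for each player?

Survivors P1:{A,C,D} P2:{P,Q,S}

P1 drop B (A beats it: P:2>0 Q:8>4 R:5>2 S:5>0)
P2 drop R (P beats it: A:6>3 C:7>5 D:9>1)
P1→{A,C,D} P2→{P,Q,S}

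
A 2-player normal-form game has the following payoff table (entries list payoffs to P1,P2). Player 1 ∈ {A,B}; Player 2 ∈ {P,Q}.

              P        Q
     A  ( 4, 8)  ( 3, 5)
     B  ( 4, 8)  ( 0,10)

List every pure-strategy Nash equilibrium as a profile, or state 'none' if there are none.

(A,P): NE
(A,Q): not NE [P2→P gives 8>5]
(B,P): not NE [P2→Q gives 10>8]
(B,Q): not NE [P1→A gives 3>0]

PSNE = {(A,P)}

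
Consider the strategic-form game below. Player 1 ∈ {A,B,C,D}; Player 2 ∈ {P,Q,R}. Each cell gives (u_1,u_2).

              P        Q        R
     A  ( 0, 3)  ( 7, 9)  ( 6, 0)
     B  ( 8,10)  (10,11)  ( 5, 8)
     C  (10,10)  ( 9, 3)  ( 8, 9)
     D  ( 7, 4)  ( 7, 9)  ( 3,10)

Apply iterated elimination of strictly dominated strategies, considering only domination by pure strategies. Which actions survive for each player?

Remaining: P1:{B,C} P2:{P,Q}

P1 drop A (C beats it: P:10>0 Q:9>7 R:8>6)
P1 drop D (B beats it: P:8>7 Q:10>7 R:5>3)
P2 drop R (P beats it: B:10>8 C:10>9)
P1→{B,C} P2→{P,Q}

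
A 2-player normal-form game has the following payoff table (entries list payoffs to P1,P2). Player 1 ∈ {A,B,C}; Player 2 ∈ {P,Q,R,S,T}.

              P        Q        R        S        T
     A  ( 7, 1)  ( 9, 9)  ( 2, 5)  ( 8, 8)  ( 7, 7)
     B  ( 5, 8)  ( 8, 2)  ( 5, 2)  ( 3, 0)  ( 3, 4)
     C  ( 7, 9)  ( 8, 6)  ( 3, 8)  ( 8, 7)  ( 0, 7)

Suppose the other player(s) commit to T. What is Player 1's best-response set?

u_1(A vs T) = 7
u_1(B vs T) = 3
u_1(C vs T) = 0
max payoff 7 at {A}

P1 best: {A}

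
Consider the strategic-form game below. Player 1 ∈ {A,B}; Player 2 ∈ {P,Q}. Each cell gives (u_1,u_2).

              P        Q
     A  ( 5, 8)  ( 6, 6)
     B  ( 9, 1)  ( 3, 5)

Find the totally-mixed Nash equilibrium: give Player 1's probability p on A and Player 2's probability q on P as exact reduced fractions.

P1 indiff ⇒ q·5+(1-q)·6 = q·9+(1-q)·3 ⇒ q(-4) = (1-q)(-3) ⇒ q = 3/7
P2 indiff ⇒ p·8+(1-p)·1 = p·6+(1-p)·5 ⇒ p(2) = (1-p)(4) ⇒ p = 2/3

p=2/3, q=3/7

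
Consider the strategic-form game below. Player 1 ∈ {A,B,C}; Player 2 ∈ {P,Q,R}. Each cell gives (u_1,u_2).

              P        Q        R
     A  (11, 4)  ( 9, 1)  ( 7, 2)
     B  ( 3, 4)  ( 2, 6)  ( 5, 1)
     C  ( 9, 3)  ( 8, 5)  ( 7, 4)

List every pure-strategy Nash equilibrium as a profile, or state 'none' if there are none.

Nash profiles: (A,P)

(A,P): NE
(A,Q): not NE [P2→P gives 4>1]
(A,R): not NE [P2→P gives 4>2]
(B,P): not NE [P1→A gives 11>3; P2→Q gives 6>4]
(B,Q): not NE [P1→A gives 9>2]
(B,R): not NE [P1→C gives 7>5; P2→Q gives 6>1]
(C,P): not NE [P1→A gives 11>9; P2→Q gives 5>3]
(C,Q): not NE [P1→A gives 9>8]
(C,R): not NE [P2→Q gives 5>4]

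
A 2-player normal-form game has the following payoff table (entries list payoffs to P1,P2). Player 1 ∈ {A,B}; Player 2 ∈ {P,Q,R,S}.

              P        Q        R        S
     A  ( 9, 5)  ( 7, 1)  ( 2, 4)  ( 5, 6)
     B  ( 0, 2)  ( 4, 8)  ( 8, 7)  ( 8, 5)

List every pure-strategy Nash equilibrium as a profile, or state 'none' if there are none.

PSNE: ∅

(A,P): not NE [P2→S gives 6>5]
(A,Q): not NE [P2→S gives 6>1]
(A,R): not NE [P1→B gives 8>2; P2→S gives 6>4]
(A,S): not NE [P1→B gives 8>5]
(B,P): not NE [P1→A gives 9>0; P2→Q gives 8>2]
(B,Q): not NE [P1→A gives 7>4]
(B,R): not NE [P2→Q gives 8>7]
(B,S): not NE [P2→Q gives 8>5]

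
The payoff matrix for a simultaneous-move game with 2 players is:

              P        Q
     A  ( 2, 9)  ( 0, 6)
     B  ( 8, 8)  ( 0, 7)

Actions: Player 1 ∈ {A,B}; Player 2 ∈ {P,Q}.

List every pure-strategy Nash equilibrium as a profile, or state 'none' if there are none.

NE set: (B,P)

(A,P): not NE [P1→B gives 8>2]
(A,Q): not NE [P2→P gives 9>6]
(B,P): NE
(B,Q): not NE [P2→P gives 8>7]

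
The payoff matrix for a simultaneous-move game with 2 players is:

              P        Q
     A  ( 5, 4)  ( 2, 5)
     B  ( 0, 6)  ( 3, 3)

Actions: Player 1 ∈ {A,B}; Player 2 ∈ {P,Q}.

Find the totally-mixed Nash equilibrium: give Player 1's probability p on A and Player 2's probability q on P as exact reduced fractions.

P1 indiff ⇒ q·5+(1-q)·2 = q·0+(1-q)·3 ⇒ q(5) = (1-q)(1) ⇒ q = 1/6
P2 indiff ⇒ p·4+(1-p)·6 = p·5+(1-p)·3 ⇒ p(-1) = (1-p)(-3) ⇒ p = 3/4

(p,q) = (3/4, 1/6)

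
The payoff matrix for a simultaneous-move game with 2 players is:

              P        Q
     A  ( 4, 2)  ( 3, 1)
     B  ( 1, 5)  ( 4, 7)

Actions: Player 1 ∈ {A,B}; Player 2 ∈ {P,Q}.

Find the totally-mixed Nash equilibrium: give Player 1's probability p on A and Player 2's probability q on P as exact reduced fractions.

P1 mixes 2/3 on A; P2 mixes 1/4 on P

P1 indiff ⇒ q·4+(1-q)·3 = q·1+(1-q)·4 ⇒ q(3) = (1-q)(1) ⇒ q = 1/4
P2 indiff ⇒ p·2+(1-p)·5 = p·1+(1-p)·7 ⇒ p(1) = (1-p)(2) ⇒ p = 2/3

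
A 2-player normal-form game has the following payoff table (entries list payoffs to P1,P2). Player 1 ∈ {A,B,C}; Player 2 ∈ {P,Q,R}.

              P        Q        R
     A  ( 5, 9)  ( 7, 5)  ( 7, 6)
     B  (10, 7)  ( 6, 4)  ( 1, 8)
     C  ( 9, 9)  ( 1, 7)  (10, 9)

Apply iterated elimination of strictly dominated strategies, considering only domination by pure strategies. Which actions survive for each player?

Survivors P1:{B,C} P2:{P,R}

P2 drop Q (P beats it: A:9>5 B:7>4 C:9>7)
P1 drop A (C beats it: P:9>5 R:10>7)
P1→{B,C} P2→{P,R}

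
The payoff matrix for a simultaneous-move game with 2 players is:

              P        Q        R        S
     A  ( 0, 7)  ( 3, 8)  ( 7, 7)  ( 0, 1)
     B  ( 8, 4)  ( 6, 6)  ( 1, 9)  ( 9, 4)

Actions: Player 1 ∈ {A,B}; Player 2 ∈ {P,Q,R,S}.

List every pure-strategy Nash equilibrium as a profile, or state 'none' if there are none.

PSNE: ∅

(A,P): not NE [P1→B gives 8>0; P2→Q gives 8>7]
(A,Q): not NE [P1→B gives 6>3]
(A,R): not NE [P2→Q gives 8>7]
(A,S): not NE [P1→B gives 9>0; P2→Q gives 8>1]
(B,P): not NE [P2→R gives 9>4]
(B,Q): not NE [P2→R gives 9>6]
(B,R): not NE [P1→A gives 7>1]
(B,S): not NE [P2→R gives 9>4]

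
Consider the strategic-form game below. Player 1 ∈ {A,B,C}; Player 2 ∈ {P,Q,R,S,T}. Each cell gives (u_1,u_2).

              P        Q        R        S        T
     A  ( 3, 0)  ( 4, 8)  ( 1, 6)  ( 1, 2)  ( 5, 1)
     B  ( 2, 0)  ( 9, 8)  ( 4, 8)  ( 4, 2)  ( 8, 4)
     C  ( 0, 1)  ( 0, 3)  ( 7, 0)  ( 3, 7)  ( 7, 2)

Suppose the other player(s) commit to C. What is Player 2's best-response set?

u_2(P vs C) = 1
u_2(Q vs C) = 3
u_2(R vs C) = 0
u_2(S vs C) = 7
u_2(T vs C) = 2
max payoff 7 at {S}

BR_2 = {S}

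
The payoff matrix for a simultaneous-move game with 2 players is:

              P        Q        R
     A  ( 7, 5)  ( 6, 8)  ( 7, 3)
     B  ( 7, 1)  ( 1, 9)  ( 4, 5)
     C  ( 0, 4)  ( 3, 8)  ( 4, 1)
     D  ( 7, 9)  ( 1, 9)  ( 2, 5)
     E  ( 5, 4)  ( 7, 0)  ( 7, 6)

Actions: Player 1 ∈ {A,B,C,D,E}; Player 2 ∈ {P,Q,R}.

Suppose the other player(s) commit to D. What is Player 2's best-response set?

u_2(P vs D) = 9
u_2(Q vs D) = 9
u_2(R vs D) = 5
max payoff 9 at {P,Q}

BR_2 = {P,Q}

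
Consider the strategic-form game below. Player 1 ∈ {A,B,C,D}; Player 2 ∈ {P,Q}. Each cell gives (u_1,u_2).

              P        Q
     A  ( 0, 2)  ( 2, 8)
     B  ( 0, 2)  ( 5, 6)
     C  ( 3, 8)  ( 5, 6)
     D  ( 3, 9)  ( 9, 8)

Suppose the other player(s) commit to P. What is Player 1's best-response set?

BR_1 = {C,D}

u_1(A vs P) = 0
u_1(B vs P) = 0
u_1(C vs P) = 3
u_1(D vs P) = 3
max payoff 3 at {C,D}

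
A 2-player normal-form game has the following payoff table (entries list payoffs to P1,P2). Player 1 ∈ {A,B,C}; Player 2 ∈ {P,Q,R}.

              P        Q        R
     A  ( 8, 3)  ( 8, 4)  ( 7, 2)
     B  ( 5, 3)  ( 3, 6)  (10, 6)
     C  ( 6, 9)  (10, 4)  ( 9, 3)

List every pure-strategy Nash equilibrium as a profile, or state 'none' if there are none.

(A,P): not NE [P2→Q gives 4>3]
(A,Q): not NE [P1→C gives 10>8]
(A,R): not NE [P1→B gives 10>7; P2→Q gives 4>2]
(B,P): not NE [P1→A gives 8>5; P2→R gives 6>3]
(B,Q): not NE [P1→C gives 10>3]
(B,R): NE
(C,P): not NE [P1→A gives 8>6]
(C,Q): not NE [P2→P gives 9>4]
(C,R): not NE [P1→B gives 10>9; P2→P gives 9>3]

NE set: (B,R)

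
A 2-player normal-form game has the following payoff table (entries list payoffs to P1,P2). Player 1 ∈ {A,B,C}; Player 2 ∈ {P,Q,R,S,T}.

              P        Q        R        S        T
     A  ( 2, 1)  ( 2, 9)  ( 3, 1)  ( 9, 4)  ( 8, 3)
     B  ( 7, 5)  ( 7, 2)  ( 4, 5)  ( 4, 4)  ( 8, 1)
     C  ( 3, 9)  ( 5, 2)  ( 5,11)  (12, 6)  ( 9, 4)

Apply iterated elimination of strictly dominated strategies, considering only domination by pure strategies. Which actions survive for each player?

P1 drop A (C beats it: P:3>2 Q:5>2 R:5>3 S:12>9 T:9>8)
P2 drop Q (P beats it: B:5>2 C:9>2)
P2 drop S (P beats it: B:5>4 C:9>6)
P2 drop T (P beats it: B:5>1 C:9>4)
P1→{B,C} P2→{P,R}

Survivors P1:{B,C} P2:{P,R}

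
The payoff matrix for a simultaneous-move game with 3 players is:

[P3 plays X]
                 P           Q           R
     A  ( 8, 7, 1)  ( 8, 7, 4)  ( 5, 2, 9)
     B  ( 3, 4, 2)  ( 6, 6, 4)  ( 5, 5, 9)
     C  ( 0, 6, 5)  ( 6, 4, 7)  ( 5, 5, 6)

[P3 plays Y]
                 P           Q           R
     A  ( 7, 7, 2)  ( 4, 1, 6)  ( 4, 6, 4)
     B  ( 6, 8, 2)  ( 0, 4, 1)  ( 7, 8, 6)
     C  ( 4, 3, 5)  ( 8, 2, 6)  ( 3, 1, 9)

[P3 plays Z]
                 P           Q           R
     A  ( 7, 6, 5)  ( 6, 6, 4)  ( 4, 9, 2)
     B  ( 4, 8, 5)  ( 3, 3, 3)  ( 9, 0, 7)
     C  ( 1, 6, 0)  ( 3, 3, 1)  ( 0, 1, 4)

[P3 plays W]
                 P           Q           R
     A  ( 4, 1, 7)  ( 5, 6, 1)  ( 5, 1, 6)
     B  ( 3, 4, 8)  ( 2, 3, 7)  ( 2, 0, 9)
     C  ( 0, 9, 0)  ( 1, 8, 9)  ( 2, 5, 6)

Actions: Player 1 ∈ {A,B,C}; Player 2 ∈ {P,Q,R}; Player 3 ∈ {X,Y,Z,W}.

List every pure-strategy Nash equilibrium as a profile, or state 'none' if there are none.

PSNE: ∅

(A,P,X): not NE [P3→W gives 7>1]
(A,P,Y): not NE [P3→W gives 7>2]
(A,P,Z): not NE [P2→R gives 9>6; P3→W gives 7>5]
(A,P,W): not NE [P2→Q gives 6>1]
(A,Q,X): not NE [P3→Y gives 6>4]
(A,Q,Y): not NE [P1→C gives 8>4; P2→P gives 7>1]
(A,Q,Z): not NE [P2→R gives 9>6; P3→Y gives 6>4]
(A,Q,W): not NE [P3→Y gives 6>1]
(A,R,X): not NE [P2→Q gives 7>2]
(A,R,Y): not NE [P1→B gives 7>4; P2→P gives 7>6; P3→X gives 9>4]
(A,R,Z): not NE [P1→B gives 9>4; P3→X gives 9>2]
(A,R,W): not NE [P2→Q gives 6>1; P3→X gives 9>6]
(B,P,X): not NE [P1→A gives 8>3; P2→Q gives 6>4; P3→W gives 8>2]
(B,P,Y): not NE [P1→A gives 7>6; P3→W gives 8>2]
(B,P,Z): not NE [P1→A gives 7>4; P3→W gives 8>5]
(B,P,W): not NE [P1→A gives 4>3]
(B,Q,X): not NE [P1→A gives 8>6; P3→W gives 7>4]
(B,Q,Y): not NE [P1→C gives 8>0; P2→R gives 8>4; P3→W gives 7>1]
(B,Q,Z): not NE [P1→A gives 6>3; P2→P gives 8>3; P3→W gives 7>3]
(B,Q,W): not NE [P1→A gives 5>2; P2→P gives 4>3]
(B,R,X): not NE [P2→Q gives 6>5]
(B,R,Y): not NE [P3→W gives 9>6]
(B,R,Z): not NE [P2→P gives 8>0; P3→W gives 9>7]
(B,R,W): not NE [P1→A gives 5>2; P2→P gives 4>0]
(C,P,X): not NE [P1→A gives 8>0]
(C,P,Y): not NE [P1→A gives 7>4]
(C,P,Z): not NE [P1→A gives 7>1; P3→Y gives 5>0]
(C,P,W): not NE [P1→A gives 4>0; P3→Y gives 5>0]
(C,Q,X): not NE [P1→A gives 8>6; P2→P gives 6>4; P3→W gives 9>7]
(C,Q,Y): not NE [P2→P gives 3>2; P3→W gives 9>6]
(C,Q,Z): not NE [P1→A gives 6>3; P2→P gives 6>3; P3→W gives 9>1]
(C,Q,W): not NE [P1→A gives 5>1; P2→P gives 9>8]
(C,R,X): not NE [P2→P gives 6>5; P3→Y gives 9>6]
(C,R,Y): not NE [P1→B gives 7>3; P2→P gives 3>1]
(C,R,Z): not NE [P1→B gives 9>0; P2→P gives 6>1; P3→Y gives 9>4]
(C,R,W): not NE [P1→A gives 5>2; P2→P gives 9>5; P3→Y gives 9>6]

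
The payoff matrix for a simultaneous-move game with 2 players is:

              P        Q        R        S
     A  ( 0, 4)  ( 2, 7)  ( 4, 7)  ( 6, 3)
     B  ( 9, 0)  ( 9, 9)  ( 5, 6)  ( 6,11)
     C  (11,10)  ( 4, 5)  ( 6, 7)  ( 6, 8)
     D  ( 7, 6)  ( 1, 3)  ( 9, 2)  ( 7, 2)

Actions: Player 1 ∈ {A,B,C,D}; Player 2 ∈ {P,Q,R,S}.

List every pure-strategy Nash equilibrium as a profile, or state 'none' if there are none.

PSNE = {(C,P)}

(A,P): not NE [P1→C gives 11>0; P2→R gives 7>4]
(A,Q): not NE [P1→B gives 9>2]
(A,R): not NE [P1→D gives 9>4]
(A,S): not NE [P1→D gives 7>6; P2→R gives 7>3]
(B,P): not NE [P1→C gives 11>9; P2→S gives 11>0]
(B,Q): not NE [P2→S gives 11>9]
(B,R): not NE [P1→D gives 9>5; P2→S gives 11>6]
(B,S): not NE [P1→D gives 7>6]
(C,P): NE
(C,Q): not NE [P1→B gives 9>4; P2→P gives 10>5]
(C,R): not NE [P1→D gives 9>6; P2→P gives 10>7]
(C,S): not NE [P1→D gives 7>6; P2→P gives 10>8]
(D,P): not NE [P1→C gives 11>7]
(D,Q): not NE [P1→B gives 9>1; P2→P gives 6>3]
(D,R): not NE [P2→P gives 6>2]
(D,S): not NE [P2→P gives 6>2]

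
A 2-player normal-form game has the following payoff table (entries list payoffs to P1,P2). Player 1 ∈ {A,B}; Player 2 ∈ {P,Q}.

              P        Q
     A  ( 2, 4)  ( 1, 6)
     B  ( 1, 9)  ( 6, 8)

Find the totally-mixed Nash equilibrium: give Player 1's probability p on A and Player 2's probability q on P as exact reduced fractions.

P1 indiff ⇒ q·2+(1-q)·1 = q·1+(1-q)·6 ⇒ q(1) = (1-q)(5) ⇒ q = 5/6
P2 indiff ⇒ p·4+(1-p)·9 = p·6+(1-p)·8 ⇒ p(-2) = (1-p)(-1) ⇒ p = 1/3

(p,q) = (1/3, 5/6)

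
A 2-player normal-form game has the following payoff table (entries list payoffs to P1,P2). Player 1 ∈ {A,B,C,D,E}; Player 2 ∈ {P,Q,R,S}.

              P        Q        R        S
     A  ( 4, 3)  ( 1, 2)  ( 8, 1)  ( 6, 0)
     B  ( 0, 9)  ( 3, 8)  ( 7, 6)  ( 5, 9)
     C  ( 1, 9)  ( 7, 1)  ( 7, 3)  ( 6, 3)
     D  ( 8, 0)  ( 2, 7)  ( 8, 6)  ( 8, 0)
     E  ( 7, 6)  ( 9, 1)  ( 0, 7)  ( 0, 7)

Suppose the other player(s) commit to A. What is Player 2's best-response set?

u_2(P vs A) = 3
u_2(Q vs A) = 2
u_2(R vs A) = 1
u_2(S vs A) = 0
max payoff 3 at {P}

BR_2 = {P}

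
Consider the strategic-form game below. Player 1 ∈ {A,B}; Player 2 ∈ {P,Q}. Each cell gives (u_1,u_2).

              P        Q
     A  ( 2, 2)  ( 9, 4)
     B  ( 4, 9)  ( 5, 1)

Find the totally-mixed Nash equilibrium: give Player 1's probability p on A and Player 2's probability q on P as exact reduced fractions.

p=4/5, q=2/3

P1 indiff ⇒ q·2+(1-q)·9 = q·4+(1-q)·5 ⇒ q(-2) = (1-q)(-4) ⇒ q = 2/3
P2 indiff ⇒ p·2+(1-p)·9 = p·4+(1-p)·1 ⇒ p(-2) = (1-p)(-8) ⇒ p = 4/5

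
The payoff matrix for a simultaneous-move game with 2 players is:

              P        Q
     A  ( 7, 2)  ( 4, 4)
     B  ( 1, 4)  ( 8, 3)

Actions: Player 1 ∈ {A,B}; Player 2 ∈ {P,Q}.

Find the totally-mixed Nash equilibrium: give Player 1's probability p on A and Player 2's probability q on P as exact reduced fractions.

P1 indiff ⇒ q·7+(1-q)·4 = q·1+(1-q)·8 ⇒ q(6) = (1-q)(4) ⇒ q = 2/5
P2 indiff ⇒ p·2+(1-p)·4 = p·4+(1-p)·3 ⇒ p(-2) = (1-p)(-1) ⇒ p = 1/3

p=1/3, q=2/5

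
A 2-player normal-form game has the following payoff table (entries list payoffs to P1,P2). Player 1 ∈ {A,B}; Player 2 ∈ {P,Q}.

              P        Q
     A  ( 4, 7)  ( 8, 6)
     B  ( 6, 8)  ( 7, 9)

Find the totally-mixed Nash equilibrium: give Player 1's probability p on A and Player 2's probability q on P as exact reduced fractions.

P1 mixes 1/2 on A; P2 mixes 1/3 on P

P1 indiff ⇒ q·4+(1-q)·8 = q·6+(1-q)·7 ⇒ q(-2) = (1-q)(-1) ⇒ q = 1/3
P2 indiff ⇒ p·7+(1-p)·8 = p·6+(1-p)·9 ⇒ p(1) = (1-p)(1) ⇒ p = 1/2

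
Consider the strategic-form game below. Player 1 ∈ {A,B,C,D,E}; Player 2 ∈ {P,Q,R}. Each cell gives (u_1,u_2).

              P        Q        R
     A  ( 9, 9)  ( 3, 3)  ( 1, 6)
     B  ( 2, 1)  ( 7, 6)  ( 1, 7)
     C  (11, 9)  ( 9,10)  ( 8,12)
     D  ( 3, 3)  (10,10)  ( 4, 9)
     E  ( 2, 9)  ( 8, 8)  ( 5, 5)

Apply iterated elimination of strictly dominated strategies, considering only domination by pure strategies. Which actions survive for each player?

Remaining: P1:{C,D} P2:{Q,R}

P1 drop A (C beats it: P:11>9 Q:9>3 R:8>1)
P1 drop B (C beats it: P:11>2 Q:9>7 R:8>1)
P1 drop E (C beats it: P:11>2 Q:9>8 R:8>5)
P2 drop P (Q beats it: C:10>9 D:10>3)
P1→{C,D} P2→{Q,R}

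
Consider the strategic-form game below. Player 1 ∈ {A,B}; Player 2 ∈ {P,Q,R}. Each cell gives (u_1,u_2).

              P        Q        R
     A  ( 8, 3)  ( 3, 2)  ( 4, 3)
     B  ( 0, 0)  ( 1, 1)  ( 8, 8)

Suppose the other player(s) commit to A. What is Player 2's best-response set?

u_2(P vs A) = 3
u_2(Q vs A) = 2
u_2(R vs A) = 3
max payoff 3 at {P,R}

P2 best: {P,R}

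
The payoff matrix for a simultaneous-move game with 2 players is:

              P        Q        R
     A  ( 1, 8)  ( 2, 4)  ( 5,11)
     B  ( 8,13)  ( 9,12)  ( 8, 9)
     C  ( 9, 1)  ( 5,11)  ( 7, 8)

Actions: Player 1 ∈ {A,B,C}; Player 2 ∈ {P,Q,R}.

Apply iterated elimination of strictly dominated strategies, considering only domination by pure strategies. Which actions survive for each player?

IESDS → P1:{B,C} P2:{P,Q}

P1 drop A (B beats it: P:8>1 Q:9>2 R:8>5)
P2 drop R (Q beats it: B:12>9 C:11>8)
P1→{B,C} P2→{P,Q}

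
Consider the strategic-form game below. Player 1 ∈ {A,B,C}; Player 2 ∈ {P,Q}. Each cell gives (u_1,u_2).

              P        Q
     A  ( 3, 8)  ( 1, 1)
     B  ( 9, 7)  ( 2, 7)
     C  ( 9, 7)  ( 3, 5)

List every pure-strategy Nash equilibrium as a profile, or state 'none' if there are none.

(A,P): not NE [P1→C gives 9>3]
(A,Q): not NE [P1→C gives 3>1; P2→P gives 8>1]
(B,P): NE
(B,Q): not NE [P1→C gives 3>2]
(C,P): NE
(C,Q): not NE [P2→P gives 7>5]

NE set: (B,P), (C,P)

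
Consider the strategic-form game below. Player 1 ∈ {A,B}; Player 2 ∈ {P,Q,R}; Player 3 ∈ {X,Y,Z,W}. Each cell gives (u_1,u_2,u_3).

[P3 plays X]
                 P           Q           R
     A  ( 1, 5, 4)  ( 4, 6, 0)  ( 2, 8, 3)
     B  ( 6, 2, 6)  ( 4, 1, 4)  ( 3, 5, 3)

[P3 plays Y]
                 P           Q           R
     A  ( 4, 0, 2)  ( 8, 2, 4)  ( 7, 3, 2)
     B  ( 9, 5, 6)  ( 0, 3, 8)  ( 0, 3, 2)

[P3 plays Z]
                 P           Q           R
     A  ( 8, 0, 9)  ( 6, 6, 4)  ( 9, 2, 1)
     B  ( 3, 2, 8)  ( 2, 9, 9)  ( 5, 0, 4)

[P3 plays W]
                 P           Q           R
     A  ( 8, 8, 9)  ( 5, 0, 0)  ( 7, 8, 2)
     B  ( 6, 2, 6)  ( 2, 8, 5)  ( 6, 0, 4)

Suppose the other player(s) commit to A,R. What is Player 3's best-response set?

u_3(X vs A,R) = 3
u_3(Y vs A,R) = 2
u_3(Z vs A,R) = 1
u_3(W vs A,R) = 2
max payoff 3 at {X}

BR_3 = {X}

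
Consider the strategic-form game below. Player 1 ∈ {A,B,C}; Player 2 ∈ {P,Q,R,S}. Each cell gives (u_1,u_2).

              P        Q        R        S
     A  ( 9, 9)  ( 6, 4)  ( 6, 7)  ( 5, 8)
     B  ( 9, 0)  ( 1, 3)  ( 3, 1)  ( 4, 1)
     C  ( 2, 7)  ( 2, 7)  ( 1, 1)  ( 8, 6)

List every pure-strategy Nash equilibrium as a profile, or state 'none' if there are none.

NE set: (A,P)

(A,P): NE
(A,Q): not NE [P2→P gives 9>4]
(A,R): not NE [P2→P gives 9>7]
(A,S): not NE [P1→C gives 8>5; P2→P gives 9>8]
(B,P): not NE [P2→Q gives 3>0]
(B,Q): not NE [P1→A gives 6>1]
(B,R): not NE [P1→A gives 6>3; P2→Q gives 3>1]
(B,S): not NE [P1→C gives 8>4; P2→Q gives 3>1]
(C,P): not NE [P1→B gives 9>2]
(C,Q): not NE [P1→A gives 6>2]
(C,R): not NE [P1→A gives 6>1; P2→Q gives 7>1]
(C,S): not NE [P2→Q gives 7>6]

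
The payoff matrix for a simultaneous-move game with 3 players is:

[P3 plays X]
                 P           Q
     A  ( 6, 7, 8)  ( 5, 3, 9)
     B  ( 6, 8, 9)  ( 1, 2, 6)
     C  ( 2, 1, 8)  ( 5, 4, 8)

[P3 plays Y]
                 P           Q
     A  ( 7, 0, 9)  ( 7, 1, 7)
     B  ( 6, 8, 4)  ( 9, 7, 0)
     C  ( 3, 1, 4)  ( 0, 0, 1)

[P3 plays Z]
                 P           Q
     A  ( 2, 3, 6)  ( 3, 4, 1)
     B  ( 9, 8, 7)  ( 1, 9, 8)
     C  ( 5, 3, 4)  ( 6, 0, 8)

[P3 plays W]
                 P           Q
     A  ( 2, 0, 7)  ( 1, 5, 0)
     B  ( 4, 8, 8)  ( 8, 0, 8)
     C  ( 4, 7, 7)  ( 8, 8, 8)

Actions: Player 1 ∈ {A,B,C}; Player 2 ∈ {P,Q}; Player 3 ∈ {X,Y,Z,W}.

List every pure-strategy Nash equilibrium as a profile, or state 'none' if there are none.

PSNE = {(B,P,X), (C,Q,X), (C,Q,W)}

(A,P,X): not NE [P3→Y gives 9>8]
(A,P,Y): not NE [P2→Q gives 1>0]
(A,P,Z): not NE [P1→B gives 9>2; P2→Q gives 4>3; P3→Y gives 9>6]
(A,P,W): not NE [P1→C gives 4>2; P2→Q gives 5>0; P3→Y gives 9>7]
(A,Q,X): not NE [P2→P gives 7>3]
(A,Q,Y): not NE [P1→B gives 9>7; P3→X gives 9>7]
(A,Q,Z): not NE [P1→C gives 6>3; P3→X gives 9>1]
(A,Q,W): not NE [P1→C gives 8>1; P3→X gives 9>0]
(B,P,X): NE
(B,P,Y): not NE [P1→A gives 7>6; P3→X gives 9>4]
(B,P,Z): not NE [P2→Q gives 9>8; P3→X gives 9>7]
(B,P,W): not NE [P3→X gives 9>8]
(B,Q,X): not NE [P1→C gives 5>1; P2→P gives 8>2; P3→W gives 8>6]
(B,Q,Y): not NE [P2→P gives 8>7; P3→W gives 8>0]
(B,Q,Z): not NE [P1→C gives 6>1]
(B,Q,W): not NE [P2→P gives 8>0]
(C,P,X): not NE [P1→B gives 6>2; P2→Q gives 4>1]
(C,P,Y): not NE [P1→A gives 7>3; P3→X gives 8>4]
(C,P,Z): not NE [P1→B gives 9>5; P3→X gives 8>4]
(C,P,W): not NE [P2→Q gives 8>7; P3→X gives 8>7]
(C,Q,X): NE
(C,Q,Y): not NE [P1→B gives 9>0; P2→P gives 1>0; P3→W gives 8>1]
(C,Q,Z): not NE [P2→P gives 3>0]
(C,Q,W): NE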